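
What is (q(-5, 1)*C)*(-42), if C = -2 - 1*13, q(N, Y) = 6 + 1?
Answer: 4410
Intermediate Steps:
q(N, Y) = 7
C = -15 (C = -2 - 13 = -15)
(q(-5, 1)*C)*(-42) = (7*(-15))*(-42) = -105*(-42) = 4410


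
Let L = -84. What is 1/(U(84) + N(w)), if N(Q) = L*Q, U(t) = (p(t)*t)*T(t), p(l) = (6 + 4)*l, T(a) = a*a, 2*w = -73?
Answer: 1/497874426 ≈ 2.0085e-9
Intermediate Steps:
w = -73/2 (w = (½)*(-73) = -73/2 ≈ -36.500)
T(a) = a²
p(l) = 10*l
U(t) = 10*t⁴ (U(t) = ((10*t)*t)*t² = (10*t²)*t² = 10*t⁴)
N(Q) = -84*Q
1/(U(84) + N(w)) = 1/(10*84⁴ - 84*(-73/2)) = 1/(10*49787136 + 3066) = 1/(497871360 + 3066) = 1/497874426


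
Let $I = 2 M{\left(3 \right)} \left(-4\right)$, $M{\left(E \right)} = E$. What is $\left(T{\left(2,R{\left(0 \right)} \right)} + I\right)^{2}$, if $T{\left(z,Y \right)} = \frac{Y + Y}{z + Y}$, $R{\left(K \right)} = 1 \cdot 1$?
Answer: $\frac{4900}{9} \approx 544.44$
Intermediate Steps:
$R{\left(K \right)} = 1$
$T{\left(z,Y \right)} = \frac{2 Y}{Y + z}$
$I = -24$ ($I = 2 \cdot 3 \left(-4\right) = 6 \left(-4\right) = -24$)
$\left(T{\left(2,R{\left(0 \right)} \right)} + I\right)^{2} = \left(2 \cdot 1 \frac{1}{1 + 2} - 24\right)^{2} = \left(2 \cdot 1 \cdot \frac{1}{3} - 24\right)^{2} = \left(\frac{2}{3} - 24\right)^{2} = \left(- \frac{70}{3}\right)^{2} = \frac{4900}{9}$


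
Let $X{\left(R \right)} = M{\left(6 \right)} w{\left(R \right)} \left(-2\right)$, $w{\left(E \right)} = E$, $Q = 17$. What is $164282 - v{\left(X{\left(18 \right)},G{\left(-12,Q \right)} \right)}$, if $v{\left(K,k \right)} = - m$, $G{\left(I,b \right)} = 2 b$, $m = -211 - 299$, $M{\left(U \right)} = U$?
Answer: $163772$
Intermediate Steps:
$m = -510$
$X{\left(R \right)} = - 12 R$ ($X{\left(R \right)} = 6 R \left(-2\right) = - 12 R$)
$v{\left(K,k \right)} = 510$ ($v{\left(K,k \right)} = \left(-1\right) \left(-510\right) = 510$)
$164282 - v{\left(X{\left(18 \right)},G{\left(-12,Q \right)} \right)} = 164282 - 510 = 163772$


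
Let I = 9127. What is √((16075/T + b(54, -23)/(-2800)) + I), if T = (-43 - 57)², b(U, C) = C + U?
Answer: √178920490/140 ≈ 95.544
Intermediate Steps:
T = 10000 (T = (-100)² = 10000)
√((16075/T + b(54, -23)/(-2800)) + I) = √((16075/10000 + (-23 + 54)/(-2800)) + 9127) = √((16075*(1/10000) + 31*(-1/2800)) + 9127) = √((643/400 - 31/2800) + 9127) = √(447/280 + 9127) = √(2556007/280) = √178920490/140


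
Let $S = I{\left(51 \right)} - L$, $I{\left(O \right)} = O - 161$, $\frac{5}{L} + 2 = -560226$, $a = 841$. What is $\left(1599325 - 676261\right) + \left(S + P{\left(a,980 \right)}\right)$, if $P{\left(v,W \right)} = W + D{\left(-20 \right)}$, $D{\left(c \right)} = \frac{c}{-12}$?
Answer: $\frac{1552843892011}{1680684} \approx 9.2394 \cdot 10^{5}$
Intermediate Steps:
$L = - \frac{5}{560228}$ ($L = \frac{5}{-2 - 560226} = \frac{5}{-560228} = 5 \left(- \frac{1}{560228}\right) = - \frac{5}{560228} \approx -8.9249 \cdot 10^{-6}$)
$I{\left(O \right)} = -161 + O$
$S = - \frac{61625075}{560228}$ ($S = \left(-161 + 51\right) - - \frac{5}{560228} = -110 + \frac{5}{560228} = - \frac{61625075}{560228} \approx -110.0$)
$D{\left(c \right)} = - \frac{c}{12}$ ($D{\left(c \right)} = c \left(- \frac{1}{12}\right) = - \frac{c}{12}$)
$P{\left(v,W \right)} = \frac{5}{3} + W$ ($P{\left(v,W \right)} = W - - \frac{5}{3} = W + \frac{5}{3} = \frac{5}{3} + W$)
$\left(1599325 - 676261\right) + \left(S + P{\left(a,980 \right)}\right) = \left(1599325 - 676261\right) + \left(- \frac{61625075}{560228} + \left(\frac{5}{3} + 980\right)\right) = 923064 + \left(- \frac{61625075}{560228} + \frac{2945}{3}\right) = 923064 + \frac{1464996235}{1680684} = \frac{1552843892011}{1680684}$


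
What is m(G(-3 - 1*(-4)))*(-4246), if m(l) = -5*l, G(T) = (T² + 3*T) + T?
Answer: 106150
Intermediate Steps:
G(T) = T² + 4*T
m(G(-3 - 1*(-4)))*(-4246) = -5*(-3 - 1*(-4))*(4 + (-3 - 1*(-4)))*(-4246) = -5*(-3 + 4)*(4 + (-3 + 4))*(-4246) = -5*(4 + 1)*(-4246) = -5*5*(-4246) = -25*(-4246) = 106150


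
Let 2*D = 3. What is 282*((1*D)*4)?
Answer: 1692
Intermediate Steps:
D = 3/2 (D = (1/2)*3 = 3/2 ≈ 1.5000)
282*((1*D)*4) = 282*((1*(3/2))*4) = 282*((3/2)*4) = 282*6 = 1692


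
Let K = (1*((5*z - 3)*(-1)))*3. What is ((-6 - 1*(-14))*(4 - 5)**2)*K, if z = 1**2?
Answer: -48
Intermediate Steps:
z = 1
K = -6 (K = (1*((5*1 - 3)*(-1)))*3 = (1*((5 - 3)*(-1)))*3 = (1*(2*(-1)))*3 = (1*(-2))*3 = -2*3 = -6)
((-6 - 1*(-14))*(4 - 5)**2)*K = ((-6 - 1*(-14))*(4 - 5)**2)*(-6) = ((-6 + 14)*(-1)**2)*(-6) = (8*1)*(-6) = 8*(-6) = -48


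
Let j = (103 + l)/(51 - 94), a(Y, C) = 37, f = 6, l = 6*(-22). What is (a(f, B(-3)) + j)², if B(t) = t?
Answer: 2624400/1849 ≈ 1419.4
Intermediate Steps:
l = -132
j = 29/43 (j = (103 - 132)/(51 - 94) = -29/(-43) = -29*(-1/43) = 29/43 ≈ 0.67442)
(a(f, B(-3)) + j)² = (37 + 29/43)² = (1620/43)² = 2624400/1849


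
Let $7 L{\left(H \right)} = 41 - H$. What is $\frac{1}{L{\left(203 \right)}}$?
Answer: $- \frac{7}{162} \approx -0.04321$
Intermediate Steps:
$L{\left(H \right)} = \frac{41}{7} - \frac{H}{7}$ ($L{\left(H \right)} = \frac{41 - H}{7} = \frac{41}{7} - \frac{H}{7}$)
$\frac{1}{L{\left(203 \right)}} = \frac{1}{\frac{41}{7} - 29} = \frac{1}{- \frac{162}{7}} = - \frac{7}{162}$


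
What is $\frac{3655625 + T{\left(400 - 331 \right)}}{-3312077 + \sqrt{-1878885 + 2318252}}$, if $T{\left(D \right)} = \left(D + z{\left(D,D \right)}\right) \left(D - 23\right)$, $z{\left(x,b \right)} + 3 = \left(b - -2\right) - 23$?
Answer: $- \frac{12125080014913}{10969853614562} - \frac{3660869 \sqrt{439367}}{10969853614562} \approx -1.1055$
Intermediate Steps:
$z{\left(x,b \right)} = -24 + b$ ($z{\left(x,b \right)} = -3 + \left(\left(b - -2\right) - 23\right) = -3 + \left(\left(b + 2\right) - 23\right) = -3 + \left(\left(2 + b\right) - 23\right) = -3 + \left(-21 + b\right) = -24 + b$)
$T{\left(D \right)} = \left(-24 + 2 D\right) \left(-23 + D\right)$ ($T{\left(D \right)} = \left(D + \left(-24 + D\right)\right) \left(D - 23\right) = \left(-24 + 2 D\right) \left(-23 + D\right)$)
$\frac{3655625 + T{\left(400 - 331 \right)}}{-3312077 + \sqrt{-1878885 + 2318252}} = \frac{3655625 + \left(552 - 70 \left(400 - 331\right) + 2 \left(400 - 331\right)^{2}\right)}{-3312077 + \sqrt{-1878885 + 2318252}} = \frac{3655625 + \left(552 - 70 \left(400 - 331\right) + 2 \left(400 - 331\right)^{2}\right)}{-3312077 + \sqrt{439367}} = \frac{3655625 + \left(552 - 4830 + 2 \cdot 69^{2}\right)}{-3312077 + \sqrt{439367}} = \frac{3655625 + \left(552 - 4830 + 2 \cdot 4761\right)}{-3312077 + \sqrt{439367}} = \frac{3655625 + \left(552 - 4830 + 9522\right)}{-3312077 + \sqrt{439367}} = \frac{3655625 + 5244}{-3312077 + \sqrt{439367}} = \frac{3660869}{-3312077 + \sqrt{439367}}$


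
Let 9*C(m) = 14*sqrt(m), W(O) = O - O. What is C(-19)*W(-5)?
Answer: 0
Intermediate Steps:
W(O) = 0
C(m) = 14*sqrt(m)/9 (C(m) = (14*sqrt(m))/9 = 14*sqrt(m)/9)
C(-19)*W(-5) = (14*sqrt(-19)/9)*0 = (14*(I*sqrt(19))/9)*0 = (14*I*sqrt(19)/9)*0 = 0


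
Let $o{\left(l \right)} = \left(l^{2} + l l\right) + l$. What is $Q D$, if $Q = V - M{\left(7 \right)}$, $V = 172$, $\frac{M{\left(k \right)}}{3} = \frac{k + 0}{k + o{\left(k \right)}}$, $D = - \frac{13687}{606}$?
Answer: $- \frac{37625563}{9696} \approx -3880.5$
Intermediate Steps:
$D = - \frac{13687}{606}$ ($D = \left(-13687\right) \frac{1}{606} = - \frac{13687}{606} \approx -22.586$)
$o{\left(l \right)} = l + 2 l^{2}$ ($o{\left(l \right)} = \left(l^{2} + l^{2}\right) + l = 2 l^{2} + l = l + 2 l^{2}$)
$M{\left(k \right)} = \frac{3 k}{k + k \left(1 + 2 k\right)}$ ($M{\left(k \right)} = 3 \frac{k + 0}{k + k \left(1 + 2 k\right)} = 3 \frac{k}{k + k \left(1 + 2 k\right)} = \frac{3 k}{k + k \left(1 + 2 k\right)}$)
$Q = \frac{2749}{16}$ ($Q = 172 - \frac{3}{2 \left(1 + 7\right)} = 172 - \frac{3}{2 \cdot 8} = 172 - \frac{3}{2} \cdot \frac{1}{8} = 172 - \frac{3}{16} = \frac{2749}{16} \approx 171.81$)
$Q D = \frac{2749}{16} \left(- \frac{13687}{606}\right) = - \frac{37625563}{9696}$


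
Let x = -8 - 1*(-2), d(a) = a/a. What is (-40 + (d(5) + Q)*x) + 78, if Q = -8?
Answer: 80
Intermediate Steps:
d(a) = 1
x = -6 (x = -8 + 2 = -6)
(-40 + (d(5) + Q)*x) + 78 = (-40 + (1 - 8)*(-6)) + 78 = (-40 - 7*(-6)) + 78 = (-40 + 42) + 78 = 2 + 78 = 80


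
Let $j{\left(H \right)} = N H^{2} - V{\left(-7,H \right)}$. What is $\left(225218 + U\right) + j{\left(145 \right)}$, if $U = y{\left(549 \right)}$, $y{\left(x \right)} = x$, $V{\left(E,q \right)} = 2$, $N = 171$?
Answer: $3821040$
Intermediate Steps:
$U = 549$
$j{\left(H \right)} = -2 + 171 H^{2}$ ($j{\left(H \right)} = 171 H^{2} - 2 = -2 + 171 H^{2}$)
$\left(225218 + U\right) + j{\left(145 \right)} = \left(225218 + 549\right) - \left(2 - 171 \cdot 145^{2}\right) = 225767 + \left(-2 + 171 \cdot 21025\right) = 225767 + \left(-2 + 3595275\right) = 225767 + 3595273 = 3821040$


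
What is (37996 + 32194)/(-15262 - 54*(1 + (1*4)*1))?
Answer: -35095/7766 ≈ -4.5191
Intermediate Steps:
(37996 + 32194)/(-15262 - 54*(1 + (1*4)*1)) = 70190/(-15262 - 54*(1 + 4*1)) = 70190/(-15262 - 54*(1 + 4)) = 70190/(-15262 - 54*5) = 70190/(-15262 - 270) = 70190/(-15532) = 70190*(-1/15532) = -35095/7766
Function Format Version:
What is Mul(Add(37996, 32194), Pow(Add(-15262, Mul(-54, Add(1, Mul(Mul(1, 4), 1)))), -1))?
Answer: Rational(-35095, 7766) ≈ -4.5191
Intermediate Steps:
Mul(Add(37996, 32194), Pow(Add(-15262, Mul(-54, Add(1, Mul(Mul(1, 4), 1)))), -1)) = Mul(70190, Pow(Add(-15262, Mul(-54, Add(1, Mul(4, 1)))), -1)) = Mul(70190, Pow(Add(-15262, Mul(-54, Add(1, 4))), -1)) = Mul(70190, Pow(Add(-15262, Mul(-54, 5)), -1)) = Mul(70190, Pow(Add(-15262, -270), -1)) = Mul(70190, Pow(-15532, -1)) = Mul(70190, Rational(-1, 15532)) = Rational(-35095, 7766)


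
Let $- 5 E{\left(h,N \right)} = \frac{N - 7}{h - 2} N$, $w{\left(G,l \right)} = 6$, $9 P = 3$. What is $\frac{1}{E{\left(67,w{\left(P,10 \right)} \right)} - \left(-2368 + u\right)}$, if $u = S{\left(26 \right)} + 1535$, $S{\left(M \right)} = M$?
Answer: $\frac{325}{262281} \approx 0.0012391$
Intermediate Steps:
$P = \frac{1}{3}$ ($P = \frac{1}{9} \cdot 3 = \frac{1}{3} \approx 0.33333$)
$E{\left(h,N \right)} = - \frac{N \left(-7 + N\right)}{5 \left(-2 + h\right)}$ ($E{\left(h,N \right)} = - \frac{\frac{N - 7}{h - 2} N}{5} = - \frac{\frac{-7 + N}{-2 + h} N}{5} = - \frac{N \frac{1}{-2 + h} \left(-7 + N\right)}{5} = - \frac{N \left(-7 + N\right)}{5 \left(-2 + h\right)}$)
$u = 1561$ ($u = 26 + 1535 = 1561$)
$\frac{1}{E{\left(67,w{\left(P,10 \right)} \right)} - \left(-2368 + u\right)} = \frac{1}{\frac{1}{5} \cdot 6 \frac{1}{-2 + 67} \left(7 - 6\right) + \left(2368 - 1561\right)} = \frac{1}{\frac{1}{5} \cdot 6 \cdot \frac{1}{65} \left(7 - 6\right) + \left(2368 - 1561\right)} = \frac{1}{\frac{1}{5} \cdot 6 \cdot \frac{1}{65} \cdot 1 + 807} = \frac{1}{\frac{6}{325} + 807} = \frac{1}{\frac{262281}{325}} = \frac{325}{262281}$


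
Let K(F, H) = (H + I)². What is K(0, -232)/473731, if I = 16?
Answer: 46656/473731 ≈ 0.098486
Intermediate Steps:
K(F, H) = (16 + H)² (K(F, H) = (H + 16)² = (16 + H)²)
K(0, -232)/473731 = (16 - 232)²/473731 = (-216)²*(1/473731) = 46656*(1/473731) = 46656/473731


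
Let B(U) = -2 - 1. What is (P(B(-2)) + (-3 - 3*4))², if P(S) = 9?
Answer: 36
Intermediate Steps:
B(U) = -3
(P(B(-2)) + (-3 - 3*4))² = (9 + (-3 - 3*4))² = (9 + (-3 - 12))² = (9 - 15)² = (-6)² = 36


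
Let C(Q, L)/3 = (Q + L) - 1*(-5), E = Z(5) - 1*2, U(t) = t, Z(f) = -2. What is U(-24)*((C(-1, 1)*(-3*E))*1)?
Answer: -4320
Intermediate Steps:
E = -4 (E = -2 - 1*2 = -2 - 2 = -4)
C(Q, L) = 15 + 3*L + 3*Q (C(Q, L) = 3*((Q + L) - 1*(-5)) = 3*((L + Q) + 5) = 3*(5 + L + Q) = 15 + 3*L + 3*Q)
U(-24)*((C(-1, 1)*(-3*E))*1) = -24*(15 + 3*1 + 3*(-1))*(-3*(-4)) = -24*(15 + 3 - 3)*12 = -24*15*12 = -4320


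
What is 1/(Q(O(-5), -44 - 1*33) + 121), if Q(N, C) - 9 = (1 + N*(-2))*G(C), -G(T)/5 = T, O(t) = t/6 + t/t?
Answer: 3/1160 ≈ 0.0025862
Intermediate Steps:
O(t) = 1 + t/6 (O(t) = t*(⅙) + 1 = t/6 + 1 = 1 + t/6)
G(T) = -5*T
Q(N, C) = 9 - 5*C*(1 - 2*N) (Q(N, C) = 9 + (1 + N*(-2))*(-5*C) = 9 + (1 - 2*N)*(-5*C) = 9 - 5*C*(1 - 2*N))
1/(Q(O(-5), -44 - 1*33) + 121) = 1/((9 - 5*(-44 - 1*33) + 10*(-44 - 1*33)*(1 + (⅙)*(-5))) + 121) = 1/((9 - 5*(-44 - 33) + 10*(-44 - 33)*(1 - ⅚)) + 121) = 1/((9 - 5*(-77) + 10*(-77)*(⅙)) + 121) = 1/((9 + 385 - 385/3) + 121) = 1/(797/3 + 121) = 1/(1160/3) = 3/1160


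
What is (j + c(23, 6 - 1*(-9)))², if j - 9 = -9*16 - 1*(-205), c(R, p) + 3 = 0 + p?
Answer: 6724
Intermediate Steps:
c(R, p) = -3 + p (c(R, p) = -3 + (0 + p) = -3 + p)
j = 70 (j = 9 + (-9*16 - 1*(-205)) = 9 + (-144 + 205) = 9 + 61 = 70)
(j + c(23, 6 - 1*(-9)))² = (70 + (-3 + (6 - 1*(-9))))² = (70 + (-3 + (6 + 9)))² = (70 + (-3 + 15))² = (70 + 12)² = 82² = 6724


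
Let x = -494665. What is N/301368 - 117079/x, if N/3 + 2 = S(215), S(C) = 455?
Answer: 11985371269/49692067240 ≈ 0.24119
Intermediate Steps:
N = 1359 (N = -6 + 3*455 = -6 + 1365 = 1359)
N/301368 - 117079/x = 1359/301368 - 117079/(-494665) = 1359*(1/301368) - 117079*(-1/494665) = 453/100456 + 117079/494665 = 11985371269/49692067240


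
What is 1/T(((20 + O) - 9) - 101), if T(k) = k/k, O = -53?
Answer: 1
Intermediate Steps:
T(k) = 1
1/T(((20 + O) - 9) - 101) = 1/1 = 1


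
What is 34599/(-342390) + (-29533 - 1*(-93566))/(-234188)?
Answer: -5004488247/13363938220 ≈ -0.37448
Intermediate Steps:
34599/(-342390) + (-29533 - 1*(-93566))/(-234188) = 34599*(-1/342390) + (-29533 + 93566)*(-1/234188) = -11533/114130 + 64033*(-1/234188) = -11533/114130 - 64033/234188 = -5004488247/13363938220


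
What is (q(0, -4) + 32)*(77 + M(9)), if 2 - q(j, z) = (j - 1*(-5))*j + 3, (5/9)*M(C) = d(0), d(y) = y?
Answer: 2387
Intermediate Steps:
M(C) = 0 (M(C) = (9/5)*0 = 0)
q(j, z) = -1 - j*(5 + j) (q(j, z) = 2 - ((j - 1*(-5))*j + 3) = 2 - ((j + 5)*j + 3) = 2 - ((5 + j)*j + 3) = 2 - (j*(5 + j) + 3) = 2 - (3 + j*(5 + j)) = 2 + (-3 - j*(5 + j)) = -1 - j*(5 + j))
(q(0, -4) + 32)*(77 + M(9)) = ((-1 - 1*0**2 - 5*0) + 32)*(77 + 0) = ((-1 - 1*0 + 0) + 32)*77 = ((-1 + 0 + 0) + 32)*77 = (-1 + 32)*77 = 31*77 = 2387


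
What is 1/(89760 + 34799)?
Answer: 1/124559 ≈ 8.0283e-6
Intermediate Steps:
1/(89760 + 34799) = 1/124559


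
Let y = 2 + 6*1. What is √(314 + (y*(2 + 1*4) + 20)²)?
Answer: √4938 ≈ 70.271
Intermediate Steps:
y = 8 (y = 2 + 6 = 8)
√(314 + (y*(2 + 1*4) + 20)²) = √(314 + (8*(2 + 1*4) + 20)²) = √(314 + (8*(2 + 4) + 20)²) = √(314 + (8*6 + 20)²) = √(314 + (48 + 20)²) = √(314 + 68²) = √(314 + 4624) = √4938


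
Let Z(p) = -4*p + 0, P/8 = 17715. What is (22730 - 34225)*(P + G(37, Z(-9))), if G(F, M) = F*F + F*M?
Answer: -1660119395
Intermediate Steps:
P = 141720 (P = 8*17715 = 141720)
Z(p) = -4*p
G(F, M) = F**2 + F*M
(22730 - 34225)*(P + G(37, Z(-9))) = (22730 - 34225)*(141720 + 37*(37 - 4*(-9))) = -11495*(141720 + 37*(37 + 36)) = -11495*(141720 + 37*73) = -11495*(141720 + 2701) = -11495*144421 = -1660119395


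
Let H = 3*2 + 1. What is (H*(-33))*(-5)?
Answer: 1155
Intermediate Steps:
H = 7 (H = 6 + 1 = 7)
(H*(-33))*(-5) = (7*(-33))*(-5) = -231*(-5) = 1155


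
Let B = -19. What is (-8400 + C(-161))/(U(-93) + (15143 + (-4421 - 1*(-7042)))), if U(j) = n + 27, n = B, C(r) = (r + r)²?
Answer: 23821/4443 ≈ 5.3615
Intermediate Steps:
C(r) = 4*r² (C(r) = (2*r)² = 4*r²)
n = -19
U(j) = 8 (U(j) = -19 + 27 = 8)
(-8400 + C(-161))/(U(-93) + (15143 + (-4421 - 1*(-7042)))) = (-8400 + 4*(-161)²)/(8 + (15143 + (-4421 - 1*(-7042)))) = (-8400 + 4*25921)/(8 + (15143 + (-4421 + 7042))) = (-8400 + 103684)/(8 + (15143 + 2621)) = 95284/(8 + 17764) = 95284/17772 = 95284*(1/17772) = 23821/4443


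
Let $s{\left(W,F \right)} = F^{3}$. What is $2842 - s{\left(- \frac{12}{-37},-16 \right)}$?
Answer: $6938$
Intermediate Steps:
$2842 - s{\left(- \frac{12}{-37},-16 \right)} = 2842 - \left(-16\right)^{3} = 2842 - -4096 = 2842 + 4096 = 6938$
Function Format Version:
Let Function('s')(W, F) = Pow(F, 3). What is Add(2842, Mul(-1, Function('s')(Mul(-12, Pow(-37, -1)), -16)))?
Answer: 6938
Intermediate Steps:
Add(2842, Mul(-1, Function('s')(Mul(-12, Pow(-37, -1)), -16))) = Add(2842, Mul(-1, Pow(-16, 3))) = Add(2842, Mul(-1, -4096)) = Add(2842, 4096) = 6938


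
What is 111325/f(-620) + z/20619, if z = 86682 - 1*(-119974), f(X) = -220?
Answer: -449989171/907236 ≈ -496.00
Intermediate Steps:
z = 206656 (z = 86682 + 119974 = 206656)
111325/f(-620) + z/20619 = 111325/(-220) + 206656/20619 = 111325*(-1/220) + 206656*(1/20619) = -22265/44 + 206656/20619 = -449989171/907236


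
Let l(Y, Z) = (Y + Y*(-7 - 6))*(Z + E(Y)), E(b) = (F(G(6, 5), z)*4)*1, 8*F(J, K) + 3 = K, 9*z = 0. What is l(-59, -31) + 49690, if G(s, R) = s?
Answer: 26680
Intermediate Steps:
z = 0 (z = (⅑)*0 = 0)
F(J, K) = -3/8 + K/8
E(b) = -3/2 (E(b) = ((-3/8 + (⅛)*0)*4)*1 = ((-3/8 + 0)*4)*1 = -3/8*4*1 = -3/2*1 = -3/2)
l(Y, Z) = -12*Y*(-3/2 + Z) (l(Y, Z) = (Y + Y*(-7 - 6))*(Z - 3/2) = (Y + Y*(-13))*(-3/2 + Z) = (Y - 13*Y)*(-3/2 + Z) = (-12*Y)*(-3/2 + Z) = -12*Y*(-3/2 + Z))
l(-59, -31) + 49690 = 6*(-59)*(3 - 2*(-31)) + 49690 = 6*(-59)*(3 + 62) + 49690 = 6*(-59)*65 + 49690 = -23010 + 49690 = 26680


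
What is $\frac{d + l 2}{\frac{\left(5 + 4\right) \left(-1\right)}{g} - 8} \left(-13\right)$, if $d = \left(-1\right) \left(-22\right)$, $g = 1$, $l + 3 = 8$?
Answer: $\frac{416}{17} \approx 24.471$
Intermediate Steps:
$l = 5$ ($l = -3 + 8 = 5$)
$d = 22$
$\frac{d + l 2}{\frac{\left(5 + 4\right) \left(-1\right)}{g} - 8} \left(-13\right) = \frac{22 + 5 \cdot 2}{\frac{\left(5 + 4\right) \left(-1\right)}{1} - 8} \left(-13\right) = \frac{22 + 10}{9 \left(-1\right) 1 - 8} \left(-13\right) = \frac{32}{\left(-9\right) 1 - 8} \left(-13\right) = \frac{32}{-9 - 8} \left(-13\right) = \frac{32}{-17} \left(-13\right) = 32 \left(- \frac{1}{17}\right) \left(-13\right) = \left(- \frac{32}{17}\right) \left(-13\right) = \frac{416}{17}$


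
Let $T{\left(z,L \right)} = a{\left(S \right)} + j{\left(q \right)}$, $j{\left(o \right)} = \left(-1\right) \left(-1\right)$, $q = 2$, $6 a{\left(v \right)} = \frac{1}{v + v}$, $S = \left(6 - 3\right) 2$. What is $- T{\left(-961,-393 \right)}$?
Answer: $- \frac{73}{72} \approx -1.0139$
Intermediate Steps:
$S = 6$ ($S = 3 \cdot 2 = 6$)
$a{\left(v \right)} = \frac{1}{12 v}$ ($a{\left(v \right)} = \frac{1}{6 \left(v + v\right)} = \frac{1}{6 \cdot 2 v} = \frac{\frac{1}{2} \frac{1}{v}}{6} = \frac{1}{12 v}$)
$j{\left(o \right)} = 1$
$T{\left(z,L \right)} = \frac{73}{72}$ ($T{\left(z,L \right)} = \frac{1}{12 \cdot 6} + 1 = \frac{1}{12} \cdot \frac{1}{6} + 1 = \frac{1}{72} + 1 = \frac{73}{72}$)
$- T{\left(-961,-393 \right)} = \left(-1\right) \frac{73}{72} = - \frac{73}{72}$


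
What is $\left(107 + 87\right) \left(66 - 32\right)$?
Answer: $6596$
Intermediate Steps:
$\left(107 + 87\right) \left(66 - 32\right) = 194 \cdot 34 = 6596$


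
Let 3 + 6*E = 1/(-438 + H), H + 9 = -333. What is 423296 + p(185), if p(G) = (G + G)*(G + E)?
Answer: 230050511/468 ≈ 4.9156e+5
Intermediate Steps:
H = -342 (H = -9 - 333 = -342)
E = -2341/4680 (E = -1/2 + 1/(6*(-438 - 342)) = -1/2 + (1/6)/(-780) = -1/2 + (1/6)*(-1/780) = -1/2 - 1/4680 = -2341/4680 ≈ -0.50021)
p(G) = 2*G*(-2341/4680 + G) (p(G) = (G + G)*(G - 2341/4680) = (2*G)*(-2341/4680 + G) = 2*G*(-2341/4680 + G))
423296 + p(185) = 423296 + (1/2340)*185*(-2341 + 4680*185) = 423296 + (1/2340)*185*(-2341 + 865800) = 423296 + (1/2340)*185*863459 = 423296 + 31947983/468 = 230050511/468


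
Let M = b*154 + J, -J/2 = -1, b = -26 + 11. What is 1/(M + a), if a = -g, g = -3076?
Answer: 1/768 ≈ 0.0013021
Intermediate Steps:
b = -15
J = 2 (J = -2*(-1) = 2)
a = 3076 (a = -1*(-3076) = 3076)
M = -2308 (M = -15*154 + 2 = -2310 + 2 = -2308)
1/(M + a) = 1/(-2308 + 3076) = 1/768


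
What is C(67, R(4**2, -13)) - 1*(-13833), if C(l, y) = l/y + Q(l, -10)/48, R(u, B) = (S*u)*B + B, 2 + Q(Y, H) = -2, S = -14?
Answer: 481220309/34788 ≈ 13833.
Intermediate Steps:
Q(Y, H) = -4 (Q(Y, H) = -2 - 2 = -4)
R(u, B) = B - 14*B*u (R(u, B) = (-14*u)*B + B = -14*B*u + B = B - 14*B*u)
C(l, y) = -1/12 + l/y (C(l, y) = l/y - 4/48 = l/y - 4*1/48 = l/y - 1/12 = -1/12 + l/y)
C(67, R(4**2, -13)) - 1*(-13833) = (67 - (-13)*(1 - 14*4**2)/12)/((-13*(1 - 14*4**2))) - 1*(-13833) = (67 - (-13)*(1 - 14*16)/12)/((-13*(1 - 14*16))) + 13833 = (67 - (-13)*(1 - 224)/12)/((-13*(1 - 224))) + 13833 = (67 - (-13)*(-223)/12)/((-13*(-223))) + 13833 = (67 - 1/12*2899)/2899 + 13833 = (67 - 2899/12)/2899 + 13833 = (1/2899)*(-2095/12) + 13833 = -2095/34788 + 13833 = 481220309/34788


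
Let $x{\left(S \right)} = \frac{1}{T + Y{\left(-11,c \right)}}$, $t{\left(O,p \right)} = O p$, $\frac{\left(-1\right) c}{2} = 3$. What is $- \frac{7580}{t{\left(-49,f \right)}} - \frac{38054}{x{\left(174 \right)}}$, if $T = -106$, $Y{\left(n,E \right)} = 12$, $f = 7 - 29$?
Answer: $\frac{1928040174}{539} \approx 3.5771 \cdot 10^{6}$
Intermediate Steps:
$c = -6$ ($c = \left(-2\right) 3 = -6$)
$f = -22$
$x{\left(S \right)} = - \frac{1}{94}$ ($x{\left(S \right)} = \frac{1}{-106 + 12} = \frac{1}{-94} = - \frac{1}{94}$)
$- \frac{7580}{t{\left(-49,f \right)}} - \frac{38054}{x{\left(174 \right)}} = - \frac{7580}{\left(-49\right) \left(-22\right)} - \frac{38054}{- \frac{1}{94}} = - \frac{7580}{1078} - -3577076 = \left(-7580\right) \frac{1}{1078} + 3577076 = - \frac{3790}{539} + 3577076 = \frac{1928040174}{539}$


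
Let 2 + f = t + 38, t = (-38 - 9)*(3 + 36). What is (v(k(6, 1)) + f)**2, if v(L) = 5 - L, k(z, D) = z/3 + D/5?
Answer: 80478841/25 ≈ 3.2192e+6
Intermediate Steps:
k(z, D) = z/3 + D/5 (k(z, D) = z*(1/3) + D*(1/5) = z/3 + D/5)
t = -1833 (t = -47*39 = -1833)
f = -1797 (f = -2 + (-1833 + 38) = -2 - 1795 = -1797)
(v(k(6, 1)) + f)**2 = ((5 - ((1/3)*6 + (1/5)*1)) - 1797)**2 = ((5 - (2 + 1/5)) - 1797)**2 = ((5 - 1*11/5) - 1797)**2 = ((5 - 11/5) - 1797)**2 = (14/5 - 1797)**2 = (-8971/5)**2 = 80478841/25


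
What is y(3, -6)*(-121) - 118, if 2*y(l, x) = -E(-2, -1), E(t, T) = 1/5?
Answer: -1059/10 ≈ -105.90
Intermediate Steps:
E(t, T) = ⅕
y(l, x) = -⅒ (y(l, x) = (-1*⅕)/2 = (½)*(-⅕) = -⅒)
y(3, -6)*(-121) - 118 = -⅒*(-121) - 118 = 121/10 - 118 = -1059/10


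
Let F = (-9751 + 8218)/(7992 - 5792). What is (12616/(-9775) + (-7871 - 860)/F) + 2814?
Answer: 229908815722/14985075 ≈ 15343.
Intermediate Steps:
F = -1533/2200 ≈ -0.69682
(12616/(-9775) + (-7871 - 860)/F) + 2814 = (12616/(-9775) + (-7871 - 860)/(-1533/2200)) + 2814 = (12616*(-1/9775) - 8731*(-2200/1533)) + 2814 = (-12616/9775 + 19208200/1533) + 2814 = 187740814672/14985075 + 2814 = 229908815722/14985075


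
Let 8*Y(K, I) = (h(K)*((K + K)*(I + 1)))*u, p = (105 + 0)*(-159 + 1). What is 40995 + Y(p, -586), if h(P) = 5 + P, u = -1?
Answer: 80480038365/2 ≈ 4.0240e+10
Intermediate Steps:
p = -16590 (p = 105*(-158) = -16590)
Y(K, I) = -K*(1 + I)*(5 + K)/4 (Y(K, I) = (((5 + K)*((K + K)*(I + 1)))*(-1))/8 = (((5 + K)*((2*K)*(1 + I)))*(-1))/8 = (((5 + K)*(2*K*(1 + I)))*(-1))/8 = ((2*K*(1 + I)*(5 + K))*(-1))/8 = (-2*K*(1 + I)*(5 + K))/8 = -K*(1 + I)*(5 + K)/4)
40995 + Y(p, -586) = 40995 - 1/4*(-16590)*(1 - 586)*(5 - 16590) = 40995 - 1/4*(-16590)*(-585)*(-16585) = 40995 + 80479956375/2 = 80480038365/2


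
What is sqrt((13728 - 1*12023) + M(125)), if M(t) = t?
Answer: sqrt(1830) ≈ 42.779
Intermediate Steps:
sqrt((13728 - 1*12023) + M(125)) = sqrt((13728 - 1*12023) + 125) = sqrt((13728 - 12023) + 125) = sqrt(1705 + 125) = sqrt(1830)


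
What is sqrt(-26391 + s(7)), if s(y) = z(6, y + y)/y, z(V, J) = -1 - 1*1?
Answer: I*sqrt(1293173)/7 ≈ 162.45*I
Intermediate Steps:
z(V, J) = -2 (z(V, J) = -1 - 1 = -2)
s(y) = -2/y
sqrt(-26391 + s(7)) = sqrt(-26391 - 2/7) = sqrt(-184739/7) = I*sqrt(1293173)/7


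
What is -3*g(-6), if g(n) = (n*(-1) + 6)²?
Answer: -432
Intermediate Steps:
g(n) = (6 - n)² (g(n) = (-n + 6)² = (6 - n)²)
-3*g(-6) = -3*(-6 - 6)² = -3*(-12)² = -3*144 = -432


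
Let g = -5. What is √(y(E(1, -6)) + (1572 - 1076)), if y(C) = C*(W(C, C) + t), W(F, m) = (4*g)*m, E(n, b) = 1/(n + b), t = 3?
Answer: √12365/5 ≈ 22.240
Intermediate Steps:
E(n, b) = 1/(b + n)
W(F, m) = -20*m (W(F, m) = (4*(-5))*m = -20*m)
y(C) = C*(3 - 20*C) (y(C) = C*(-20*C + 3) = C*(3 - 20*C))
√(y(E(1, -6)) + (1572 - 1076)) = √((3 - 20/(-6 + 1))/(-6 + 1) + (1572 - 1076)) = √((3 - 20/(-5))/(-5) + 496) = √(-(3 - 20*(-⅕))/5 + 496) = √(-(3 + 4)/5 + 496) = √(-⅕*7 + 496) = √(-7/5 + 496) = √(2473/5) = √12365/5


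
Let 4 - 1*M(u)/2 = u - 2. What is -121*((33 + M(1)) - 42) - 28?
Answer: -149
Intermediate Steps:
M(u) = 12 - 2*u (M(u) = 8 - 2*(u - 2) = 8 - 2*(-2 + u) = 8 + (4 - 2*u) = 12 - 2*u)
-121*((33 + M(1)) - 42) - 28 = -121*((33 + (12 - 2*1)) - 42) - 28 = -121*((33 + (12 - 2)) - 42) - 28 = -121*((33 + 10) - 42) - 28 = -121*(43 - 42) - 28 = -121*1 - 28 = -121 - 28 = -149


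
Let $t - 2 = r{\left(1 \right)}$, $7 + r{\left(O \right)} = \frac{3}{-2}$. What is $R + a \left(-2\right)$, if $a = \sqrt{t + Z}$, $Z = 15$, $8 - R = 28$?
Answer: $-20 - \sqrt{34} \approx -25.831$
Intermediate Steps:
$R = -20$ ($R = 8 - 28 = -20$)
$r{\left(O \right)} = - \frac{17}{2}$ ($r{\left(O \right)} = -7 + \frac{3}{-2} = -7 + 3 \left(- \frac{1}{2}\right) = -7 - \frac{3}{2} = - \frac{17}{2}$)
$t = - \frac{13}{2}$ ($t = 2 - \frac{17}{2} = - \frac{13}{2} \approx -6.5$)
$a = \frac{\sqrt{34}}{2}$ ($a = \sqrt{- \frac{13}{2} + 15} = \sqrt{\frac{17}{2}} = \frac{\sqrt{34}}{2} \approx 2.9155$)
$R + a \left(-2\right) = -20 + \frac{\sqrt{34}}{2} \left(-2\right) = -20 - \sqrt{34}$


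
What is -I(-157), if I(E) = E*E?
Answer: -24649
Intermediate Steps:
I(E) = E²
-I(-157) = -1*(-157)² = -1*24649 = -24649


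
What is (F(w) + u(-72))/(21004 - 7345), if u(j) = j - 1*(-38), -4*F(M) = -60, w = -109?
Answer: -19/13659 ≈ -0.0013910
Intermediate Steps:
F(M) = 15 (F(M) = -1/4*(-60) = 15)
u(j) = 38 + j (u(j) = j + 38 = 38 + j)
(F(w) + u(-72))/(21004 - 7345) = (15 + (38 - 72))/(21004 - 7345) = (15 - 34)/13659 = -19*1/13659 = -19/13659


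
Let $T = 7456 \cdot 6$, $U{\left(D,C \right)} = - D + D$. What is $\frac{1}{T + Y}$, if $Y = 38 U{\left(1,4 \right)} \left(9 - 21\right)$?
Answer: $\frac{1}{44736} \approx 2.2353 \cdot 10^{-5}$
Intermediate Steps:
$U{\left(D,C \right)} = 0$
$Y = 0$ ($Y = 38 \cdot 0 \left(9 - 21\right) = 0 \left(-12\right) = 0$)
$T = 44736$
$\frac{1}{T + Y} = \frac{1}{44736 + 0} = \frac{1}{44736}$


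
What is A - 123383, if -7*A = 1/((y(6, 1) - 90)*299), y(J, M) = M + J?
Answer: -21433971376/173719 ≈ -1.2338e+5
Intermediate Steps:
y(J, M) = J + M
A = 1/173719 (A = -1/(299*((6 + 1) - 90))/7 = -1/(299*(7 - 90))/7 = -1/(7*((-83*299))) = -⅐/(-24817) = -⅐*(-1/24817) = 1/173719 ≈ 5.7564e-6)
A - 123383 = 1/173719 - 123383 = -21433971376/173719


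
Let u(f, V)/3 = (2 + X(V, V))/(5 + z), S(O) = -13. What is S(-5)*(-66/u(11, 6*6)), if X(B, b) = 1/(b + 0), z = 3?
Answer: 82368/73 ≈ 1128.3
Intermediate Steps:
X(B, b) = 1/b
u(f, V) = ¾ + 3/(8*V) (u(f, V) = 3*((2 + 1/V)/(5 + 3)) = 3*((2 + 1/V)/8) = 3*((2 + 1/V)*(⅛)) = 3*(¼ + 1/(8*V)) = ¾ + 3/(8*V))
S(-5)*(-66/u(11, 6*6)) = -(-858)/(3*(1 + 2*(6*6))/(8*((6*6)))) = -(-858)/((3/8)*(1 + 2*36)/36) = -(-858)/((3/8)*(1/36)*(1 + 72)) = -(-858)/((3/8)*(1/36)*73) = -(-858)/73/96 = -(-858)*96/73 = -13*(-6336/73) = 82368/73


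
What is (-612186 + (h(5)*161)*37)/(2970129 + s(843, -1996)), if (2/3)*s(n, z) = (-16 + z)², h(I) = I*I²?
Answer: 132439/9042345 ≈ 0.014647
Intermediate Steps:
h(I) = I³
s(n, z) = 3*(-16 + z)²/2
(-612186 + (h(5)*161)*37)/(2970129 + s(843, -1996)) = (-612186 + (5³*161)*37)/(2970129 + 3*(-16 - 1996)²/2) = (-612186 + (125*161)*37)/(2970129 + (3/2)*(-2012)²) = (-612186 + 20125*37)/(2970129 + (3/2)*4048144) = (-612186 + 744625)/(2970129 + 6072216) = 132439/9042345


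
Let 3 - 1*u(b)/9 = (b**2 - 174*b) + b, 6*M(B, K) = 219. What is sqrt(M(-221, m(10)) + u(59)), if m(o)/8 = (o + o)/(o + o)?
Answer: sqrt(242390)/2 ≈ 246.17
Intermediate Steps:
m(o) = 8 (m(o) = 8*((o + o)/(o + o)) = 8*((2*o)/((2*o))) = 8*((2*o)*(1/(2*o))) = 8*1 = 8)
M(B, K) = 73/2 (M(B, K) = (1/6)*219 = 73/2)
u(b) = 27 - 9*b**2 + 1557*b (u(b) = 27 - 9*((b**2 - 174*b) + b) = 27 - 9*(b**2 - 173*b) = 27 + (-9*b**2 + 1557*b) = 27 - 9*b**2 + 1557*b)
sqrt(M(-221, m(10)) + u(59)) = sqrt(73/2 + (27 - 9*59**2 + 1557*59)) = sqrt(73/2 + (27 - 9*3481 + 91863)) = sqrt(73/2 + (27 - 31329 + 91863)) = sqrt(73/2 + 60561) = sqrt(121195/2) = sqrt(242390)/2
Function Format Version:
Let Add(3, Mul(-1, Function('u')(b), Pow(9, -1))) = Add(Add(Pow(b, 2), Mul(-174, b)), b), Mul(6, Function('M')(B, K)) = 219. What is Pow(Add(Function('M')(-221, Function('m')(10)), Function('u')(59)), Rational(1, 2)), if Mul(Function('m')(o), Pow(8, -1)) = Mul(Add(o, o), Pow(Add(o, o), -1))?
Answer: Mul(Rational(1, 2), Pow(242390, Rational(1, 2))) ≈ 246.17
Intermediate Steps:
Function('m')(o) = 8 (Function('m')(o) = Mul(8, Mul(Add(o, o), Pow(Add(o, o), -1))) = Mul(8, Mul(Mul(2, o), Pow(Mul(2, o), -1))) = Mul(8, Mul(Mul(2, o), Mul(Rational(1, 2), Pow(o, -1)))) = Mul(8, 1) = 8)
Function('M')(B, K) = Rational(73, 2) (Function('M')(B, K) = Mul(Rational(1, 6), 219) = Rational(73, 2))
Function('u')(b) = Add(27, Mul(-9, Pow(b, 2)), Mul(1557, b)) (Function('u')(b) = Add(27, Mul(-9, Add(Add(Pow(b, 2), Mul(-174, b)), b))) = Add(27, Mul(-9, Add(Pow(b, 2), Mul(-173, b)))) = Add(27, Add(Mul(-9, Pow(b, 2)), Mul(1557, b))) = Add(27, Mul(-9, Pow(b, 2)), Mul(1557, b)))
Pow(Add(Function('M')(-221, Function('m')(10)), Function('u')(59)), Rational(1, 2)) = Pow(Add(Rational(73, 2), Add(27, Mul(-9, Pow(59, 2)), Mul(1557, 59))), Rational(1, 2)) = Pow(Add(Rational(73, 2), Add(27, Mul(-9, 3481), 91863)), Rational(1, 2)) = Pow(Add(Rational(73, 2), Add(27, -31329, 91863)), Rational(1, 2)) = Pow(Add(Rational(73, 2), 60561), Rational(1, 2)) = Pow(Rational(121195, 2), Rational(1, 2)) = Mul(Rational(1, 2), Pow(242390, Rational(1, 2)))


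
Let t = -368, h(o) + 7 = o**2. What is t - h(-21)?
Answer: -802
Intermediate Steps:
h(o) = -7 + o**2
t - h(-21) = -368 - (-7 + (-21)**2) = -368 - (-7 + 441) = -368 - 1*434 = -368 - 434 = -802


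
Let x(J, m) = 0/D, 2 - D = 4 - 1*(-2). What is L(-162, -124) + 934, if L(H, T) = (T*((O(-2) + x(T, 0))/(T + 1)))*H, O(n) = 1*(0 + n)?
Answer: 51686/41 ≈ 1260.6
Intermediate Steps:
O(n) = n (O(n) = 1*n = n)
D = -4 (D = 2 - (4 - 1*(-2)) = 2 - (4 + 2) = 2 - 1*6 = 2 - 6 = -4)
x(J, m) = 0 (x(J, m) = 0/(-4) = 0*(-¼) = 0)
L(H, T) = -2*H*T/(1 + T) (L(H, T) = (T*((-2 + 0)/(T + 1)))*H = (T*(-2/(1 + T)))*H = (-2*T/(1 + T))*H = -2*H*T/(1 + T))
L(-162, -124) + 934 = -2*(-162)*(-124)/(1 - 124) + 934 = -2*(-162)*(-124)/(-123) + 934 = -2*(-162)*(-124)*(-1/123) + 934 = 13392/41 + 934 = 51686/41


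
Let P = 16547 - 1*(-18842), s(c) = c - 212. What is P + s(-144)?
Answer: 35033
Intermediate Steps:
s(c) = -212 + c
P = 35389 (P = 16547 + 18842 = 35389)
P + s(-144) = 35389 + (-212 - 144) = 35389 - 356 = 35033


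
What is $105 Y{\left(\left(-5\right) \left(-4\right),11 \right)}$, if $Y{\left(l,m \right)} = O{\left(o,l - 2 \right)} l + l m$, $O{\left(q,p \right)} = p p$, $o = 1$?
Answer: $703500$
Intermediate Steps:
$O{\left(q,p \right)} = p^{2}$
$Y{\left(l,m \right)} = l m + l \left(-2 + l\right)^{2}$ ($Y{\left(l,m \right)} = \left(l - 2\right)^{2} l + l m = \left(-2 + l\right)^{2} l + l m = l \left(-2 + l\right)^{2} + l m = l m + l \left(-2 + l\right)^{2}$)
$105 Y{\left(\left(-5\right) \left(-4\right),11 \right)} = 105 \left(-5\right) \left(-4\right) \left(11 + \left(-2 - -20\right)^{2}\right) = 105 \cdot 20 \left(11 + \left(-2 + 20\right)^{2}\right) = 105 \cdot 20 \left(11 + 18^{2}\right) = 105 \cdot 20 \left(11 + 324\right) = 105 \cdot 20 \cdot 335 = 105 \cdot 6700 = 703500$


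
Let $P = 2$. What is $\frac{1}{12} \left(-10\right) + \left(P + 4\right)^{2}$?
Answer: $\frac{211}{6} \approx 35.167$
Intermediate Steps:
$\frac{1}{12} \left(-10\right) + \left(P + 4\right)^{2} = \frac{1}{12} \left(-10\right) + \left(2 + 4\right)^{2} = \frac{1}{12} \left(-10\right) + 6^{2} = - \frac{5}{6} + 36 = \frac{211}{6}$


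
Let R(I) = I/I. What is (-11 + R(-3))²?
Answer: 100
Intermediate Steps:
R(I) = 1
(-11 + R(-3))² = (-11 + 1)² = (-10)² = 100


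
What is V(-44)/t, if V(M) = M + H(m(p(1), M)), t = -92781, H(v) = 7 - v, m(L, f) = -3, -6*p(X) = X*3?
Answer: 34/92781 ≈ 0.00036645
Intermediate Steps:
p(X) = -X/2 (p(X) = -X*3/6 = -X/2)
V(M) = 10 + M (V(M) = M + (7 - 1*(-3)) = M + (7 + 3) = M + 10 = 10 + M)
V(-44)/t = (10 - 44)/(-92781) = -34*(-1/92781) = 34/92781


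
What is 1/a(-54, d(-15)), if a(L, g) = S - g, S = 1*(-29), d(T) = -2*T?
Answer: -1/59 ≈ -0.016949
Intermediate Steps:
S = -29
a(L, g) = -29 - g
1/a(-54, d(-15)) = 1/(-29 - (-2)*(-15)) = 1/(-29 - 1*30) = 1/(-29 - 30) = 1/(-59) = -1/59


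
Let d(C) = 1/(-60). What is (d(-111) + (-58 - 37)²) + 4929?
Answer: 837239/60 ≈ 13954.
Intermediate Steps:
d(C) = -1/60
(d(-111) + (-58 - 37)²) + 4929 = (-1/60 + (-58 - 37)²) + 4929 = (-1/60 + (-95)²) + 4929 = (-1/60 + 9025) + 4929 = 541499/60 + 4929 = 837239/60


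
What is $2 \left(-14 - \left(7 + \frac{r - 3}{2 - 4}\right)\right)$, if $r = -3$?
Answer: $-48$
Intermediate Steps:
$2 \left(-14 - \left(7 + \frac{r - 3}{2 - 4}\right)\right) = 2 \left(-14 - \left(7 + \frac{-3 - 3}{2 - 4}\right)\right) = 2 \left(-14 - \left(7 - \frac{6}{-2}\right)\right) = 2 \left(-14 - \left(7 - -3\right)\right) = 2 \left(-14 - 10\right) = 2 \left(-24\right) = -48$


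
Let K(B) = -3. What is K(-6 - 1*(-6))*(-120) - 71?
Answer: 289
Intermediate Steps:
K(-6 - 1*(-6))*(-120) - 71 = -3*(-120) - 71 = 360 - 71 = 289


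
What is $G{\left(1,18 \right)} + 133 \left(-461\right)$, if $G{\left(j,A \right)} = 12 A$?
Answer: $-61097$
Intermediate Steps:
$G{\left(1,18 \right)} + 133 \left(-461\right) = 12 \cdot 18 + 133 \left(-461\right) = 216 - 61313 = -61097$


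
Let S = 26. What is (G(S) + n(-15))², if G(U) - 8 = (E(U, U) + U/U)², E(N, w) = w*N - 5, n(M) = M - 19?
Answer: 203904627364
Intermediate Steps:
n(M) = -19 + M
E(N, w) = -5 + N*w (E(N, w) = N*w - 5 = -5 + N*w)
G(U) = 8 + (-4 + U²)² (G(U) = 8 + ((-5 + U*U) + U/U)² = 8 + ((-5 + U²) + 1)² = 8 + (-4 + U²)²)
(G(S) + n(-15))² = ((8 + (-4 + 26²)²) + (-19 - 15))² = ((8 + (-4 + 676)²) - 34)² = ((8 + 672²) - 34)² = ((8 + 451584) - 34)² = (451592 - 34)² = 451558² = 203904627364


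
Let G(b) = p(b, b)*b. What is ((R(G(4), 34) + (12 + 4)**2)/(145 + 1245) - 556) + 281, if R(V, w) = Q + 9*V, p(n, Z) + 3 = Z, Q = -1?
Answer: -381959/1390 ≈ -274.79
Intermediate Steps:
p(n, Z) = -3 + Z
G(b) = b*(-3 + b) (G(b) = (-3 + b)*b = b*(-3 + b))
R(V, w) = -1 + 9*V
((R(G(4), 34) + (12 + 4)**2)/(145 + 1245) - 556) + 281 = (((-1 + 9*(4*(-3 + 4))) + (12 + 4)**2)/(145 + 1245) - 556) + 281 = (((-1 + 9*(4*1)) + 16**2)/1390 - 556) + 281 = (((-1 + 9*4) + 256)*(1/1390) - 556) + 281 = (((-1 + 36) + 256)*(1/1390) - 556) + 281 = ((35 + 256)*(1/1390) - 556) + 281 = (291*(1/1390) - 556) + 281 = (291/1390 - 556) + 281 = -772549/1390 + 281 = -381959/1390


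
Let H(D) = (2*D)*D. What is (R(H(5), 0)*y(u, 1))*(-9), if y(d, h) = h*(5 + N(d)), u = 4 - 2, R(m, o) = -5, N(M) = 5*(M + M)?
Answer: 1125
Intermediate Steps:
H(D) = 2*D²
N(M) = 10*M (N(M) = 5*(2*M) = 10*M)
u = 2
y(d, h) = h*(5 + 10*d)
(R(H(5), 0)*y(u, 1))*(-9) = -25*(1 + 2*2)*(-9) = -25*(1 + 4)*(-9) = -25*5*(-9) = -5*25*(-9) = -125*(-9) = 1125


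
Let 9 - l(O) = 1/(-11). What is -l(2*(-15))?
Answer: -100/11 ≈ -9.0909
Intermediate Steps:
l(O) = 100/11 (l(O) = 9 - 1/(-11) = 9 - 1*(-1/11) = 9 + 1/11 = 100/11)
-l(2*(-15)) = -1*100/11 = -100/11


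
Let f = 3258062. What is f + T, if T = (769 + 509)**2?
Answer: 4891346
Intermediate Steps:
T = 1633284 (T = 1278**2 = 1633284)
f + T = 3258062 + 1633284 = 4891346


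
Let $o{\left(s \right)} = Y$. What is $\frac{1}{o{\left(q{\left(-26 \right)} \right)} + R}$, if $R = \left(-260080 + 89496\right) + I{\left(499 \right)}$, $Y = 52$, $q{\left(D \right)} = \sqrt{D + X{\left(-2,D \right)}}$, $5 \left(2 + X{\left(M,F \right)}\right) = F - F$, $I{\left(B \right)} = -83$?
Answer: $- \frac{1}{170615} \approx -5.8611 \cdot 10^{-6}$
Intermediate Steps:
$X{\left(M,F \right)} = -2$ ($X{\left(M,F \right)} = -2 + \frac{F - F}{5} = -2 + \frac{1}{5} \cdot 0 = -2 + 0 = -2$)
$q{\left(D \right)} = \sqrt{-2 + D}$ ($q{\left(D \right)} = \sqrt{D - 2} = \sqrt{-2 + D}$)
$o{\left(s \right)} = 52$
$R = -170667$ ($R = \left(-260080 + 89496\right) - 83 = -170584 - 83 = -170667$)
$\frac{1}{o{\left(q{\left(-26 \right)} \right)} + R} = \frac{1}{52 - 170667} = \frac{1}{-170615} = - \frac{1}{170615}$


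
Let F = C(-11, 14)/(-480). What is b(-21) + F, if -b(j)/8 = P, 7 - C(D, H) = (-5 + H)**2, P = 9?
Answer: -17243/240 ≈ -71.846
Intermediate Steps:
C(D, H) = 7 - (-5 + H)**2
b(j) = -72 (b(j) = -8*9 = -72)
F = 37/240 (F = (7 - (-5 + 14)**2)/(-480) = (7 - 1*9**2)*(-1/480) = (7 - 1*81)*(-1/480) = (7 - 81)*(-1/480) = -74*(-1/480) = 37/240 ≈ 0.15417)
b(-21) + F = -72 + 37/240 = -17243/240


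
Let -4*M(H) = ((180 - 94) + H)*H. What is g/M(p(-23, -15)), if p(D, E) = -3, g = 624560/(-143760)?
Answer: -31228/447453 ≈ -0.069791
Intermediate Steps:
g = -7807/1797 (g = 624560*(-1/143760) = -7807/1797 ≈ -4.3445)
M(H) = -H*(86 + H)/4 (M(H) = -((180 - 94) + H)*H/4 = -(86 + H)*H/4 = -H*(86 + H)/4)
g/M(p(-23, -15)) = -7807*4/(3*(86 - 3))/1797 = -7807/(1797*((-1/4*(-3)*83))) = -7807/(1797*249/4) = -7807/1797*4/249 = -31228/447453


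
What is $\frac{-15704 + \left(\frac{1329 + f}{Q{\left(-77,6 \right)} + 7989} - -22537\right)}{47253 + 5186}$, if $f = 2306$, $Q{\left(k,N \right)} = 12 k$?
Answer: $\frac{9655756}{74096307} \approx 0.13031$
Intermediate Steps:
$\frac{-15704 + \left(\frac{1329 + f}{Q{\left(-77,6 \right)} + 7989} - -22537\right)}{47253 + 5186} = \frac{-15704 + \left(\frac{1329 + 2306}{12 \left(-77\right) + 7989} - -22537\right)}{47253 + 5186} = \frac{-15704 + \left(\frac{3635}{-924 + 7989} + 22537\right)}{52439} = \left(-15704 + \left(\frac{3635}{7065} + 22537\right)\right) \frac{1}{52439} = \left(-15704 + \left(3635 \cdot \frac{1}{7065} + 22537\right)\right) \frac{1}{52439} = \left(-15704 + \left(\frac{727}{1413} + 22537\right)\right) \frac{1}{52439} = \left(-15704 + \frac{31845508}{1413}\right) \frac{1}{52439} = \frac{9655756}{1413} \cdot \frac{1}{52439} = \frac{9655756}{74096307}$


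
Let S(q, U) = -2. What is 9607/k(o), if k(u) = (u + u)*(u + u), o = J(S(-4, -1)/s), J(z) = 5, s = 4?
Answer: 9607/100 ≈ 96.070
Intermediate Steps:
o = 5
k(u) = 4*u**2 (k(u) = (2*u)*(2*u) = 4*u**2)
9607/k(o) = 9607/((4*5**2)) = 9607/((4*25)) = 9607/100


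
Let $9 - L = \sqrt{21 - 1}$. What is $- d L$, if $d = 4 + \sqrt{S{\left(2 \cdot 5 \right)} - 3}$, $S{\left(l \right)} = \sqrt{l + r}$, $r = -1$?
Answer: $-36 + 8 \sqrt{5} \approx -18.111$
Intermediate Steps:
$L = 9 - 2 \sqrt{5}$ ($L = 9 - \sqrt{21 - 1} = 9 - \sqrt{20} = 9 - 2 \sqrt{5} \approx 4.5279$)
$S{\left(l \right)} = \sqrt{-1 + l}$ ($S{\left(l \right)} = \sqrt{l - 1} = \sqrt{-1 + l}$)
$d = 4$ ($d = 4 + \sqrt{\sqrt{-1 + 2 \cdot 5} - 3} = 4 + \sqrt{\sqrt{-1 + 10} - 3} = 4 + \sqrt{\sqrt{9} - 3} = 4 + \sqrt{3 - 3} = 4 + \sqrt{0} = 4 + 0 = 4$)
$- d L = \left(-1\right) 4 \left(9 - 2 \sqrt{5}\right) = - 4 \left(9 - 2 \sqrt{5}\right) = -36 + 8 \sqrt{5}$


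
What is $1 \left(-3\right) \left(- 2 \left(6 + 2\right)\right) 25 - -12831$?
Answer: $14031$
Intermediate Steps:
$1 \left(-3\right) \left(- 2 \left(6 + 2\right)\right) 25 - -12831 = - 3 \left(\left(-2\right) 8\right) 25 + 12831 = \left(-3\right) \left(-16\right) 25 + 12831 = 48 \cdot 25 + 12831 = 1200 + 12831 = 14031$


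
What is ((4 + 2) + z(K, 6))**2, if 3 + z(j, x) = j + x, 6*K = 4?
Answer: 841/9 ≈ 93.444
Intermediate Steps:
K = 2/3 (K = (1/6)*4 = 2/3 ≈ 0.66667)
z(j, x) = -3 + j + x (z(j, x) = -3 + (j + x) = -3 + j + x)
((4 + 2) + z(K, 6))**2 = ((4 + 2) + (-3 + 2/3 + 6))**2 = (6 + 11/3)**2 = (29/3)**2 = 841/9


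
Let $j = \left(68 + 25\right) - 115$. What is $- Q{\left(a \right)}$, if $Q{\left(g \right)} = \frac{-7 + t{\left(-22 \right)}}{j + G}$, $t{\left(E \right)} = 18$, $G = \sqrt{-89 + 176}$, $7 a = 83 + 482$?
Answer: $\frac{242}{397} + \frac{11 \sqrt{87}}{397} \approx 0.86801$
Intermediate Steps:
$a = \frac{565}{7}$ ($a = \frac{83 + 482}{7} = \frac{1}{7} \cdot 565 = \frac{565}{7} \approx 80.714$)
$G = \sqrt{87} \approx 9.3274$
$j = -22$ ($j = 93 - 115 = -22$)
$Q{\left(g \right)} = \frac{11}{-22 + \sqrt{87}}$ ($Q{\left(g \right)} = \frac{-7 + 18}{-22 + \sqrt{87}} = \frac{11}{-22 + \sqrt{87}}$)
$- Q{\left(a \right)} = - (- \frac{242}{397} - \frac{11 \sqrt{87}}{397}) = \frac{242}{397} + \frac{11 \sqrt{87}}{397}$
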